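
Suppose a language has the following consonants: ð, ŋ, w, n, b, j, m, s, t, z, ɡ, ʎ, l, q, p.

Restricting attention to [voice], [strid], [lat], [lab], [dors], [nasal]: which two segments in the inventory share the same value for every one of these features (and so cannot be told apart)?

j, ɡ

/j/ (palatal glide) and /ɡ/ (voiced velar stop) are both [+voice], [-strident], [-lateral], [-labial], [+dorsal], [-nasal], so none of the listed features separates them. (They do differ in [sonorant], [continuant] and [back], which are not among the given features.) Every other pair in the inventory differs on at least one listed feature.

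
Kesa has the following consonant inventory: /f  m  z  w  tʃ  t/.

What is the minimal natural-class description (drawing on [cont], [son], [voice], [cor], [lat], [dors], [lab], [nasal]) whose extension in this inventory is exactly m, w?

[+son]

/m, w/ are exactly the [+sonorant] segments in the inventory, so a single feature suffices.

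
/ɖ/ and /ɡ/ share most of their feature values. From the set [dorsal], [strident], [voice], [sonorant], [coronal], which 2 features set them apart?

The two segments share [-strident], [+voice], [-sonorant]. The only features from the list on which they differ: /ɖ/ is [+coronal] while /ɡ/ is [-coronal]; /ɖ/ is [-dorsal] while /ɡ/ is [+dorsal].

[coronal], [dorsal]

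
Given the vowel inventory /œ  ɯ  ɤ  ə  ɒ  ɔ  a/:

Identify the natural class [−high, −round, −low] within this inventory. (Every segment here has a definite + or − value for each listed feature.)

ɤ, ə

Eliminate segments failing any feature: /œ, ɒ, ɔ/ are [+round]; /ɯ/ is [+high]; /a/ is [+low]. The remaining /ɤ, ə/ satisfy [−high], [−round], [−low].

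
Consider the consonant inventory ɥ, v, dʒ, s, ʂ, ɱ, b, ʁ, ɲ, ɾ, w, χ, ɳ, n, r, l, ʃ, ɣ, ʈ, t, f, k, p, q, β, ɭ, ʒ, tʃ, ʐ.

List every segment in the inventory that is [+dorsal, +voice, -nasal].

ɥ, ʁ, w, ɣ

Eliminate segments failing any feature: /v, dʒ, s, ʂ, ɱ, b, ɾ, ɳ, n, r, l, ʃ, ʈ, t, f, p, β, ɭ, ʒ, tʃ, ʐ/ are [-dorsal]; /ɲ/ is [+nasal]; /χ, k, q/ are [-voice]. The remaining /ɥ, ʁ, w, ɣ/ satisfy [+dorsal], [+voice], [-nasal].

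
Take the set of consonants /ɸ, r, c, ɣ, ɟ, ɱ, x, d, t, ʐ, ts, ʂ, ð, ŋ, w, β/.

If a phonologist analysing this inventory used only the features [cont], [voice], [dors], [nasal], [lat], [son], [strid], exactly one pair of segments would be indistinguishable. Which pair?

ð, β

Both /ð/ and /β/ are [+continuant], [+voice], [−dorsal], [−nasal], [−lateral], [−sonorant], [−strident]. Since the list omits [labial] and [coronal] — which do distinguish the voiced dental fricative from the voiced bilabial fricative — this pair collapses; all other pairs remain distinct.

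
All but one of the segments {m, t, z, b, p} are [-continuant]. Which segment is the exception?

z

Every segment except /z/ is [-continuant]. /z/ (voiced alveolar fricative) is [+continuant], so it is the exception.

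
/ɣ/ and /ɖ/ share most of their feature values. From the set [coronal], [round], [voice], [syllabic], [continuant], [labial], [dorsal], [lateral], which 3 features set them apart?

/ɣ/ is the voiced velar fricative and /ɖ/ is the voiced retroflex stop. Both are [-round], [+voice], [-syllabic], [-labial], [-lateral]. /ɣ/ is [+continuant] while /ɖ/ is [-continuant]; /ɣ/ is [-coronal] while /ɖ/ is [+coronal]; /ɣ/ is [+dorsal] while /ɖ/ is [-dorsal], so the distinguishing features are [continuant], [coronal], [dorsal].

[continuant], [coronal], [dorsal]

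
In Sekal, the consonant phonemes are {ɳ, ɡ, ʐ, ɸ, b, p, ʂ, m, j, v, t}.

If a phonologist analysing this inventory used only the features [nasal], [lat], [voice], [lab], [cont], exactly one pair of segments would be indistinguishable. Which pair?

/j/ (palatal glide) and /ʐ/ (voiced retroflex fricative) are both [-nasal], [-lateral], [+voice], [-labial], [+continuant], so none of the listed features separates them. (They do differ in [sonorant], [strident] and [dorsal], which are not among the given features.) Every other pair in the inventory differs on at least one listed feature.

j, ʐ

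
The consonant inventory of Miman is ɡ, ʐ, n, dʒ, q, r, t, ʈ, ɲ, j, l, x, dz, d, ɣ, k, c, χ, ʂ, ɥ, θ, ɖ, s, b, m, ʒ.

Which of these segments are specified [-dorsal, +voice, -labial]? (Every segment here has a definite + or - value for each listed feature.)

Checking each segment against [-dorsal], [+voice], [-labial]: /ʐ/ (voiced retroflex fricative), /n/ (alveolar nasal), /dʒ/ (voiced postalveolar affricate), /r/ (alveolar trill), /l/ (alveolar lateral approximant), /dz/ (voiced alveolar affricate), among others, satisfy every feature; every other segment in the inventory fails at least one.

ʐ, n, dʒ, r, l, dz, d, ɖ, ʒ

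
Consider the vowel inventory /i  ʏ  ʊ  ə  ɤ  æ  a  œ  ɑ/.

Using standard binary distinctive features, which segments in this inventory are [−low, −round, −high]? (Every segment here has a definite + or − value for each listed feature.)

ə, ɤ

Among the inventory, the [−low] segments are /i, ʏ, ʊ, ə, ɤ, œ/.
Within that set, [−round] gives /i, ə, ɤ/.
Then [−high] leaves /ə, ɤ/.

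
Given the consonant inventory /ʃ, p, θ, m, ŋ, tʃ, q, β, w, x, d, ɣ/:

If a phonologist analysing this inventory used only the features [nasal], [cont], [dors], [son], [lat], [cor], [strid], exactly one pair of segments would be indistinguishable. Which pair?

x, ɣ

On the given features, /x/ and /ɣ/ have an identical profile: [−nasal], [+continuant], [+dorsal], [−sonorant], [−lateral], [−coronal], [−strident]. No other two segments in the inventory coincide on all 7 features. (They do differ in [voice], which is not among the given features.)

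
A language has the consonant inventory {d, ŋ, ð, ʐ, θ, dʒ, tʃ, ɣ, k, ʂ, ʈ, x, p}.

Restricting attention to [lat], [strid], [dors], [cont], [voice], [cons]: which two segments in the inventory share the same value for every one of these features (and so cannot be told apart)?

On the given features, /p/ and /ʈ/ have an identical profile: [-lateral], [-strident], [-dorsal], [-continuant], [-voice], [+consonantal]. No other two segments in the inventory coincide on all 6 features. (They do differ in [labial] and [coronal], which are not among the given features.)

p, ʈ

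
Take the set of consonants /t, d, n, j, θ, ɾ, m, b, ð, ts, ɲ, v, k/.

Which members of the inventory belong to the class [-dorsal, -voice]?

First, the [-dorsal] segments are /t, d, n, θ, ɾ, m, b, ð, ts, v/.
Intersecting with [-voice] leaves /t, θ, ts/.

t, θ, ts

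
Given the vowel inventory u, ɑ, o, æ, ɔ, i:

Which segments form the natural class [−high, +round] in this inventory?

Among the inventory, the [−high] segments are /ɑ, o, æ, ɔ/.
Of those, [+round] leaves /o, ɔ/.

o, ɔ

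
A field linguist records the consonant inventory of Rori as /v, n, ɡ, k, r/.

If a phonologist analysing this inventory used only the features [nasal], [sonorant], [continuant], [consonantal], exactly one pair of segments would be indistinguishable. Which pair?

On the given features, /ɡ/ and /k/ have an identical profile: [-nasal], [-sonorant], [-continuant], [+consonantal]. No other two segments in the inventory coincide on all 4 features. (They do differ in [voice], which is not among the given features.)

ɡ, k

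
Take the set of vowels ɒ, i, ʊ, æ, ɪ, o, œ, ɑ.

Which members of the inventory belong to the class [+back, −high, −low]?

o

Checking each segment against [+back], [−high], [−low]: /o/ (mid back rounded tense vowel) satisfies every feature; every other segment in the inventory fails at least one.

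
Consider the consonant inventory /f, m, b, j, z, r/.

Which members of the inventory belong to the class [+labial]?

The [+labial] segments here are /f, m, b/; the remaining /j, z, r/ are [-labial].

f, m, b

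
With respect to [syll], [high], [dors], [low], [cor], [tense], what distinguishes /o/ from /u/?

[high]

/o/ (mid back rounded tense vowel) and /u/ (high back rounded tense vowel) agree on [+syllabic], [+dorsal], [-low], [-coronal], [+tense]. They differ on [high] (/o/ [-], /u/ [+]).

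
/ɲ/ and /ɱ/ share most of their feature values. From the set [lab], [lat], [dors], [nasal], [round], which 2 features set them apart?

/ɲ/ (palatal nasal) and /ɱ/ (labiodental nasal) agree on [-lateral], [+nasal], [-round]. They differ on [labial] (/ɲ/ [-], /ɱ/ [+]), [dorsal] (/ɲ/ [+], /ɱ/ [-]).

[labial], [dorsal]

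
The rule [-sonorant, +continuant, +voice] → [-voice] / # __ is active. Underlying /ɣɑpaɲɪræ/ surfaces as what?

Only the initial segment /ɣ/ is both word-initial and matches the structural description. It is a voiced velar fricative, so [-sonorant, +continuant, +voice] holds; changing it to [-voice] with all other features held fixed yields /x/ (voiceless velar fricative). No other segment meets both the structural description and the environment, so the output is [xɑpaɲɪræ].

[xɑpaɲɪræ]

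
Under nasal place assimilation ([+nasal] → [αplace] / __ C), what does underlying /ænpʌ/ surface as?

[æmpʌ]

In /ænpʌ/, the nasal /n/ precedes /p/, which is [+labial]. The nasal assimilates in place, becoming the [+labial] nasal /m/. The surface form is [æmpʌ].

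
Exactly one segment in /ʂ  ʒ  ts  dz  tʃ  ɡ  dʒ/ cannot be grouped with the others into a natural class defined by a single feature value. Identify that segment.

ɡ

[strident] (equivalently [coronal], [dorsal]) groups all but one: /ʒ, ts, dz, tʃ, ʂ, dʒ/ share [+strident] while /ɡ/ (voiced velar stop) alone is [−strident]. Removing any other segment would not leave a single-feature class that excludes it.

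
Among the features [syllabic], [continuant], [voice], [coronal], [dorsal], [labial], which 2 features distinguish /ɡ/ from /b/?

/ɡ/ (voiced velar stop) and /b/ (voiced bilabial stop) agree on [-syllabic], [-continuant], [+voice], [-coronal]. They differ on [labial] (/ɡ/ [-], /b/ [+]), [dorsal] (/ɡ/ [+], /b/ [-]).

[labial], [dorsal]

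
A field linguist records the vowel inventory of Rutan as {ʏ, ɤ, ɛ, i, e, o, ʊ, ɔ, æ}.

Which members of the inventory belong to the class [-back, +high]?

ʏ, i

Checking each segment against [-back], [+high]: /ʏ/ (high front rounded lax vowel), /i/ (high front unrounded tense vowel) satisfy every feature; every other segment in the inventory fails at least one.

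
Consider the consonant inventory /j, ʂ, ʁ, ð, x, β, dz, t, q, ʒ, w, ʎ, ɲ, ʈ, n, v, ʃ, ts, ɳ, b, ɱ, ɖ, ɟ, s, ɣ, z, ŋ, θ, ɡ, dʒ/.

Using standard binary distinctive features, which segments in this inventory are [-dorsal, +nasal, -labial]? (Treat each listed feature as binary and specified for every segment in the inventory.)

n, ɳ

The [-dorsal] segments are /ʂ, ð, β, dz, t, ʒ, ʈ, n, v, ʃ, ts, ɳ, b, ɱ, ɖ, s, z, θ, dʒ/.
Intersecting with [+nasal] gives /n, ɳ, ɱ/.
Of those, [-labial] leaves /n, ɳ/.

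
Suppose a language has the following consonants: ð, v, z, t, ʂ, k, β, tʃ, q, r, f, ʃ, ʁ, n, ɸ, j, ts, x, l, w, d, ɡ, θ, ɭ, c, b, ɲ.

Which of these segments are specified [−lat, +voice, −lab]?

ð, z, r, ʁ, n, j, d, ɡ, ɲ

First, the [−lateral] segments are /ð, v, z, t, ʂ, k, β, tʃ, q, r, f, ʃ, ʁ, n, ɸ, j, ts, x, w, d, ɡ, θ, c, b, ɲ/.
Intersecting with [+voice] gives /ð, v, z, β, r, ʁ, n, j, w, d, ɡ, b, ɲ/.
Then [−labial] leaves /ð, z, r, ʁ, n, j, d, ɡ, ɲ/.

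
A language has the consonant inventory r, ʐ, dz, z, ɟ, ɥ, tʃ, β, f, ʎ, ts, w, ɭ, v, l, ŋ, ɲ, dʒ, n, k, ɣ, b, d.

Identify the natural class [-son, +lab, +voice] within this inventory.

First, the [-sonorant] segments are /ʐ, dz, z, ɟ, tʃ, β, f, ts, v, dʒ, k, ɣ, b, d/.
Of those, [+labial] gives /β, f, v, b/.
Of those, [+voice] leaves /β, v, b/.

β, v, b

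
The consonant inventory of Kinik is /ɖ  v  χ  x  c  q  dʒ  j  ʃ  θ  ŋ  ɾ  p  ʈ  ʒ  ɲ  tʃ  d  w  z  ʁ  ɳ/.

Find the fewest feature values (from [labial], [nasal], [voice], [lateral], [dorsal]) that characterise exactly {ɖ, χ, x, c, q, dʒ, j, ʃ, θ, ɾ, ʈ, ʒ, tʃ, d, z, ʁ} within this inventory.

/ɖ, χ, x, c, q, dʒ, j, ʃ, θ, ɾ, ʈ, ʒ, tʃ, d, z, ʁ/ are all [−nasal], [−labial], and no other segment in the inventory matches both values. Dropping any one of them over-generates: [−labial] alone would also admit /ŋ, ɲ, ɳ/; [−nasal] alone would also admit /v, p, w/. No other single listed feature picks out exactly this set either, so fewer than two features will not do.

[−nasal, −labial]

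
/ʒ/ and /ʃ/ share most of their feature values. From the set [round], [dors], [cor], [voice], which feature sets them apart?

The two segments share [−round], [−dorsal], [+coronal]. The only feature from the list on which they differ: /ʒ/ is [+voice] while /ʃ/ is [−voice].

[voice]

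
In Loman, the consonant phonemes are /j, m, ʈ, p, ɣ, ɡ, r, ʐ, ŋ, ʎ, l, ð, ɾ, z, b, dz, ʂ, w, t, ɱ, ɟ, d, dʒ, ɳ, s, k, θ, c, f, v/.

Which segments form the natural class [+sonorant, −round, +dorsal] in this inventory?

The [+sonorant] segments are /j, m, r, ŋ, ʎ, l, ɾ, w, ɱ, ɳ/.
Of those, [−round] gives /j, m, r, ŋ, ʎ, l, ɾ, ɱ, ɳ/.
Of those, [+dorsal] leaves /j, ŋ, ʎ/.

j, ŋ, ʎ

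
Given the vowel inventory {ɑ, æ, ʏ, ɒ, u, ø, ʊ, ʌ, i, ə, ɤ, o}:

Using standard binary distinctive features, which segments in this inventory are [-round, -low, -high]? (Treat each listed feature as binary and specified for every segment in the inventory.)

First, the [-round] segments are /ɑ, æ, ʌ, i, ə, ɤ/.
Among these, [-low] gives /ʌ, i, ə, ɤ/.
Intersecting with [-high] leaves /ʌ, ə, ɤ/.

ʌ, ə, ɤ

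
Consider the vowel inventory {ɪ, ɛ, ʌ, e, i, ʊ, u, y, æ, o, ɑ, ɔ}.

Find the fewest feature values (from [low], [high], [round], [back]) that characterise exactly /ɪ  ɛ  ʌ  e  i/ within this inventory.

[−low, −round]

Every target segment is [−low], [−round]; each remaining inventory member fails at least one of these. Each conjunct is needed — [−round] alone would also admit /æ, ɑ/; [−low] alone would also admit /ʊ, u, y, o, …/ — and no other single listed feature has exactly this extension, so two is the minimum.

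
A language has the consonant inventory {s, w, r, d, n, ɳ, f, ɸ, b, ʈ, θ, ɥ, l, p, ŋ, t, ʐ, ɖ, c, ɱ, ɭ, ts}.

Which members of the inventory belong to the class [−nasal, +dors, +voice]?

w, ɥ

Eliminate segments failing any feature: /s, r, d, f, ɸ, b, ʈ, θ, l, p, t, ʐ, ɖ, ɭ, ts/ are [−dorsal]; /n, ɳ, ŋ, ɱ/ are [+nasal]; /c/ is [−voice]. The remaining /w, ɥ/ satisfy [−nasal], [+dorsal], [+voice].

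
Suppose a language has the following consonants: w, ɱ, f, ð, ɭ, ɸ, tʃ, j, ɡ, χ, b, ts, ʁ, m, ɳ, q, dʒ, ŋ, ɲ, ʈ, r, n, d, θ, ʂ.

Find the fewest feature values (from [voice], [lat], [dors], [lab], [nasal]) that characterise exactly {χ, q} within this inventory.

[−voice, +dors]

/χ, q/ are all [−voice], [+dorsal], and no other segment in the inventory matches both values. Dropping any one of them over-generates: [+dorsal] alone would also admit /w, j, ɡ, ʁ, …/; [−voice] alone would also admit /f, ɸ, tʃ, ts, …/. No other single listed feature picks out exactly this set either, so fewer than two features will not do.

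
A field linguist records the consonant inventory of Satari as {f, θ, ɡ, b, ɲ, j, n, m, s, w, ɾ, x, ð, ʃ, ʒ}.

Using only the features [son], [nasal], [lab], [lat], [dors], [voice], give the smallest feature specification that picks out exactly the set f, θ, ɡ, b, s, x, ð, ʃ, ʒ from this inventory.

[-son]

/f, θ, ɡ, b, s, x, ð, ʃ, ʒ/ are exactly the [-sonorant] segments in the inventory, so a single feature suffices.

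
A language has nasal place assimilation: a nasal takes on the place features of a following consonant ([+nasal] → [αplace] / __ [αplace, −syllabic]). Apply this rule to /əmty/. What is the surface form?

/m/ sits before the [+coronal] consonant /t/, so it takes on [+coronal] and surfaces as /n/. The rest of the form is unaffected: [ənty].

[ənty]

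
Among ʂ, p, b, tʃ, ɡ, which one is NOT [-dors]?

/ɡ/ is the voiced velar stop, which is [+dorsal]; the rest — /tʃ, b, ʂ, p/ — are [-dorsal].

ɡ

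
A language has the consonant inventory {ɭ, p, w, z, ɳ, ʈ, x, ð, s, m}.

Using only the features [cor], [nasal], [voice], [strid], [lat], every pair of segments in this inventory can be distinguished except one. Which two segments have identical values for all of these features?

x, p

Both /x/ and /p/ are [−coronal], [−nasal], [−voice], [−strident], [−lateral]. Since the list omits [continuant], [labial] and [dorsal] — which do distinguish the voiceless velar fricative from the voiceless bilabial stop — this pair collapses; all other pairs remain distinct.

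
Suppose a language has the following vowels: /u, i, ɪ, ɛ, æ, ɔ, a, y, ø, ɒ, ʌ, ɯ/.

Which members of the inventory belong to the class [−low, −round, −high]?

ɛ, ʌ

Checking each segment against [−low], [−round], [−high]: /ɛ/ (mid front unrounded lax vowel), /ʌ/ (mid back unrounded lax vowel) satisfy every feature; every other segment in the inventory fails at least one.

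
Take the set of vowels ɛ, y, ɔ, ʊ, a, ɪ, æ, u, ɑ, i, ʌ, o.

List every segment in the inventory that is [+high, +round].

Checking each segment against [+high], [+round]: /y/ (high front rounded tense vowel), /ʊ/ (high back rounded lax vowel), /u/ (high back rounded tense vowel) satisfy every feature; every other segment in the inventory fails at least one.

y, ʊ, u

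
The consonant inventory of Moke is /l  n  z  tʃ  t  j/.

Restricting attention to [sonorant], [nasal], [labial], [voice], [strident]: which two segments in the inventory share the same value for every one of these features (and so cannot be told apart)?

l, j

On the given features, /l/ and /j/ have an identical profile: [+sonorant], [−nasal], [−labial], [+voice], [−strident]. No other two segments in the inventory coincide on all 5 features. (They do differ in [lateral] and [dorsal], which are not among the given features.)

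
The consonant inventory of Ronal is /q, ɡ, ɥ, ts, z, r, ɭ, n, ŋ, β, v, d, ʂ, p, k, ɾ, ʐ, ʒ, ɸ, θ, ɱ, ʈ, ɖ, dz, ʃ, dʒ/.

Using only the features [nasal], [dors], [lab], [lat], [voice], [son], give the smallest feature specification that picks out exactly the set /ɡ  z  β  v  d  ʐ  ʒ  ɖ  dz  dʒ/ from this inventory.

[-son, +voice]

/ɡ, z, β, v, d, ʐ, ʒ, ɖ, dz, dʒ/ are all [-sonorant], [+voice], and no other segment in the inventory matches both values. Dropping any one of them over-generates: [+voice] alone would also admit /ɥ, r, ɭ, n, …/; [-sonorant] alone would also admit /q, ts, ʂ, p, …/. No other single listed feature picks out exactly this set either, so fewer than two features will not do.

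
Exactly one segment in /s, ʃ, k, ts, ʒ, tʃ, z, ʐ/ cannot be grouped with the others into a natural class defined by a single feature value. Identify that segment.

The remaining segments after removing /k/ share [+strident]; /k/ (voiceless velar stop) is [−strident]. For every other candidate removal, the leftover set fails to share any single feature value that the removed segment lacks.

k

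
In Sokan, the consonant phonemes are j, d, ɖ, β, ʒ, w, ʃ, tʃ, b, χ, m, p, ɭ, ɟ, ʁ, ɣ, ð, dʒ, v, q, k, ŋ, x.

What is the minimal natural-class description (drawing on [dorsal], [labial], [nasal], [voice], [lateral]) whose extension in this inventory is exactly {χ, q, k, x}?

The class [-voice], [+dorsal] has exactly /χ, q, k, x/ as its extension in this inventory. No smaller conjunction from the listed features achieves this: [+dorsal] alone would also admit /j, w, ɟ, ʁ, …/; [-voice] alone would also admit /ʃ, tʃ, p/; and checking the remaining single features turns up none with this extension.

[-voice, +dorsal]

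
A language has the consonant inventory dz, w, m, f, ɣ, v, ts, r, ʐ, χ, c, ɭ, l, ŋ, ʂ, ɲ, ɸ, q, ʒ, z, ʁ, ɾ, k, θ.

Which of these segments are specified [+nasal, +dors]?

The [+nasal] segments are /m, ŋ, ɲ/.
Of those, [+dorsal] leaves /ŋ, ɲ/.

ŋ, ɲ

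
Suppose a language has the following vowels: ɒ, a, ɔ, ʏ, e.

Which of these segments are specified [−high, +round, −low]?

Eliminate segments failing any feature: /ɒ/ is [+low]; /a, e/ are [−round]; /ʏ/ is [+high]. The remaining /ɔ/ satisfy [−high], [+round], [−low].

ɔ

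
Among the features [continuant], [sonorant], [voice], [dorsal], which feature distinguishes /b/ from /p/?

[voice]

The two segments share [−continuant], [−sonorant], [−dorsal]. The only feature from the list on which they differ: /b/ is [+voice] while /p/ is [−voice].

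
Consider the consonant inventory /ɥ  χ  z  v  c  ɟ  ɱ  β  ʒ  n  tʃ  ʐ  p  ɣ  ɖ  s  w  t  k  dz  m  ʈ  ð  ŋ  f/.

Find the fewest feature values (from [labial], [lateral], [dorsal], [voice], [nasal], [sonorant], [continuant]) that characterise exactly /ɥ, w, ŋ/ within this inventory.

[+sonorant, +dorsal]

The class [+sonorant], [+dorsal] has exactly /ɥ, w, ŋ/ as its extension in this inventory. No smaller conjunction from the listed features achieves this: [+dorsal] alone would also admit /χ, c, ɟ, ɣ, …/; [+sonorant] alone would also admit /ɱ, n, m/; and checking the remaining single features turns up none with this extension.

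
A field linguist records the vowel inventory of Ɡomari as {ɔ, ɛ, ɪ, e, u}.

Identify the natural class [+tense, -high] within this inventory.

Eliminate segments failing any feature: /ɔ, ɛ, ɪ/ are [-tense]; /u/ is [+high]. The remaining /e/ satisfy [+tense], [-high].

e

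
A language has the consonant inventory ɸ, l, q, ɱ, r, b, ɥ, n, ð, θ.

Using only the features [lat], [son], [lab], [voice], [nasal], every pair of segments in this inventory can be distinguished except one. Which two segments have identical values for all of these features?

/q/ (voiceless uvular stop) and /θ/ (voiceless dental fricative) are both [-lateral], [-sonorant], [-labial], [-voice], [-nasal], so none of the listed features separates them. (They do differ in [continuant], [coronal] and [dorsal], which are not among the given features.) Every other pair in the inventory differs on at least one listed feature.

q, θ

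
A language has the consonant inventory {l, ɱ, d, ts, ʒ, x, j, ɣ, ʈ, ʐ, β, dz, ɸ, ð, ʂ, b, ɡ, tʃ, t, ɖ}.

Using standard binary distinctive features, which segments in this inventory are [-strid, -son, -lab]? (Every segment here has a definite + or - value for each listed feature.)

Eliminate segments failing any feature: /l, ɱ, j/ are [+sonorant]; /ts, ʒ, ʐ, dz, ʂ, tʃ/ are [+strident]; /β, ɸ, b/ are [+labial]. The remaining /d, x, ɣ, ʈ, ð, ɡ, t, ɖ/ satisfy [-strident], [-sonorant], [-labial].

d, x, ɣ, ʈ, ð, ɡ, t, ɖ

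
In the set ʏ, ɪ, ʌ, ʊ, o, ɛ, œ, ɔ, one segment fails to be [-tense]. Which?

/ɪ, ʊ, ɛ, ʏ, œ, ɔ, ʌ/ are all [-tense]; /o/ (mid back rounded tense vowel) is [+tense].

o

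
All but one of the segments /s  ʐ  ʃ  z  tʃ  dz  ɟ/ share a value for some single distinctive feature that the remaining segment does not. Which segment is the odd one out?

/tʃ, s, ʃ, dz, ʐ, z/ are all [+strident], but /ɟ/ (voiced palatal stop) is [−strident]. No other single segment can be removed to leave a set sharing one feature value that the removed segment lacks, so /ɟ/ is the odd one out.

ɟ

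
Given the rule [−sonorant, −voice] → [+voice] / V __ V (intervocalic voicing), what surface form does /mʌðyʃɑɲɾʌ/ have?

[mʌðyʒɑɲɾʌ]

Only /ʃ/ occurs between two vowels (/y/ __ /ɑ/) and matches the structural description. It is a voiceless postalveolar fricative, so [−sonorant, −voice] holds; changing it to [+voice] with all other features held fixed yields /ʒ/ (voiced postalveolar fricative). No other segment meets both the structural description and the environment, so the output is [mʌðyʒɑɲɾʌ].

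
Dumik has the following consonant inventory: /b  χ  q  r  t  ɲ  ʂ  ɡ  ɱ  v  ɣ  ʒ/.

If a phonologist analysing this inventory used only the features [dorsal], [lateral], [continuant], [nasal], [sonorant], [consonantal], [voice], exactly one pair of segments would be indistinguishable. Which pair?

/v/ (voiced labiodental fricative) and /ʒ/ (voiced postalveolar fricative) are both [−dorsal], [−lateral], [+continuant], [−nasal], [−sonorant], [+consonantal], [+voice], so none of the listed features separates them. (They do differ in [labial] and [coronal], which are not among the given features.) Every other pair in the inventory differs on at least one listed feature.

v, ʒ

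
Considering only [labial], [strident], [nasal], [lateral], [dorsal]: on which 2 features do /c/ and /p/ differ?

The two segments share [-strident], [-nasal], [-lateral]. The only features from the list on which they differ: /c/ is [-labial] while /p/ is [+labial]; /c/ is [+dorsal] while /p/ is [-dorsal].

[labial], [dorsal]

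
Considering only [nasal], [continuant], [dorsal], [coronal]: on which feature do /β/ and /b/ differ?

/β/ is the voiced bilabial fricative and /b/ is the voiced bilabial stop. Both are [−nasal], [−dorsal], [−coronal]. /β/ is [+continuant] while /b/ is [−continuant], so the distinguishing feature is [continuant].

[continuant]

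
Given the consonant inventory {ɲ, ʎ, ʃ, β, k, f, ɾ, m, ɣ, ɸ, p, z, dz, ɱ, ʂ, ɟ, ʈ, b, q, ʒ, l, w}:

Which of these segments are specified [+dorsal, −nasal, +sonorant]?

Among the inventory, the [+dorsal] segments are /ɲ, ʎ, k, ɣ, ɟ, q, w/.
Then [−nasal] gives /ʎ, k, ɣ, ɟ, q, w/.
Then [+sonorant] leaves /ʎ, w/.

ʎ, w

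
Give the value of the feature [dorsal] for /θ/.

/θ/ is the voiceless dental fricative. The feature [dorsal] marks segments articulated with the tongue body; /θ/ lacks this property, so it is [-dorsal].

[-dorsal]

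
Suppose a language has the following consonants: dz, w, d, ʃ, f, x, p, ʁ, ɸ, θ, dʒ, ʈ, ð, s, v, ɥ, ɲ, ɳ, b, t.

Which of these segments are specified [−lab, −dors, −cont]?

dz, d, dʒ, ʈ, ɳ, t

Eliminate segments failing any feature: /w, f, p, ɸ, v, ɥ, b/ are [+labial]; /ʃ, θ, ð, s/ are [+continuant]; /x, ʁ, ɲ/ are [+dorsal]. The remaining /dz, d, dʒ, ʈ, ɳ, t/ satisfy [−labial], [−dorsal], [−continuant].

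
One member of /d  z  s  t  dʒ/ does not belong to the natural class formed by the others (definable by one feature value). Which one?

/z, t, d, s/ are all [-distributed], but /dʒ/ (voiced postalveolar affricate) is [+distributed]. No other single segment can be removed to leave a set sharing one feature value that the removed segment lacks, so /dʒ/ is the odd one out.

dʒ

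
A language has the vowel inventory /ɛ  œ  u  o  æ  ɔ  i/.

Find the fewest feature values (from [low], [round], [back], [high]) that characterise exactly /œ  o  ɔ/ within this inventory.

[−high, +round]

/œ, o, ɔ/ are all [−high], [+round], and no other segment in the inventory matches both values. Dropping any one of them over-generates: [+round] alone would also admit /u/; [−high] alone would also admit /ɛ, æ/. No other single listed feature picks out exactly this set either, so fewer than two features will not do.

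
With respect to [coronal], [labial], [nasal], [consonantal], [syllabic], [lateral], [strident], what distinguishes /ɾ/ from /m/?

[nasal], [labial], [coronal]

/ɾ/ (alveolar tap) and /m/ (bilabial nasal) agree on [+consonantal], [−syllabic], [−lateral], [−strident]. They differ on [nasal] (/ɾ/ [−], /m/ [+]), [labial] (/ɾ/ [−], /m/ [+]), [coronal] (/ɾ/ [+], /m/ [−]).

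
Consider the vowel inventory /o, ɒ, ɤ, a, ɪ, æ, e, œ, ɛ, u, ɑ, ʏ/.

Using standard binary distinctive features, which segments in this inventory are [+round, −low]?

o, œ, u, ʏ

Checking each segment against [+round], [−low]: /o/ (mid back rounded tense vowel), /œ/ (mid front rounded lax vowel), /u/ (high back rounded tense vowel), /ʏ/ (high front rounded lax vowel) satisfy every feature; every other segment in the inventory fails at least one.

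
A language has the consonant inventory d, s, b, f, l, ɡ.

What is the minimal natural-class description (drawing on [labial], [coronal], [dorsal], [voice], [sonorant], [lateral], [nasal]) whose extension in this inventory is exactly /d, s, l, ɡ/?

The target set is precisely the extension of [−labial] in this inventory.

[−labial]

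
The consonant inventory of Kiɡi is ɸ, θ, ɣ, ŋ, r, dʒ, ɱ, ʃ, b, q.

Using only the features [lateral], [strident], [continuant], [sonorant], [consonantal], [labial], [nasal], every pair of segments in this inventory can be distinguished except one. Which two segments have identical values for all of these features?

/ɣ/ (voiced velar fricative) and /θ/ (voiceless dental fricative) are both [−lateral], [−strident], [+continuant], [−sonorant], [+consonantal], [−labial], [−nasal], so none of the listed features separates them. (They do differ in [voice], [coronal] and [dorsal], which are not among the given features.) Every other pair in the inventory differs on at least one listed feature.

ɣ, θ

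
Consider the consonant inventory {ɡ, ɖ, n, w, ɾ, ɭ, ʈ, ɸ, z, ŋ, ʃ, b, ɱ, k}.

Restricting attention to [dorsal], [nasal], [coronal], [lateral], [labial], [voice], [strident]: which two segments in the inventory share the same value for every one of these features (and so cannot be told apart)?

Both /ɖ/ and /ɾ/ are [-dorsal], [-nasal], [+coronal], [-lateral], [-labial], [+voice], [-strident]. Since the list omits [sonorant] and [anterior] — which do distinguish the voiced retroflex stop from the alveolar tap — this pair collapses; all other pairs remain distinct.

ɖ, ɾ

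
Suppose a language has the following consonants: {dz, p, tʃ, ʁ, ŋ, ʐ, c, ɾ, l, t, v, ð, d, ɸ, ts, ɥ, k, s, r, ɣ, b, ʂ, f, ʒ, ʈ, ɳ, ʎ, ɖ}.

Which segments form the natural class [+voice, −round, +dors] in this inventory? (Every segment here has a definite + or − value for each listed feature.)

The [+voice] segments are /dz, ʁ, ŋ, ʐ, ɾ, l, v, ð, d, ɥ, r, ɣ, b, ʒ, ɳ, ʎ, ɖ/.
Within that set, [−round] gives /dz, ʁ, ŋ, ʐ, ɾ, l, v, ð, d, r, ɣ, b, ʒ, ɳ, ʎ, ɖ/.
Among these, [+dorsal] leaves /ʁ, ŋ, ɣ, ʎ/.

ʁ, ŋ, ɣ, ʎ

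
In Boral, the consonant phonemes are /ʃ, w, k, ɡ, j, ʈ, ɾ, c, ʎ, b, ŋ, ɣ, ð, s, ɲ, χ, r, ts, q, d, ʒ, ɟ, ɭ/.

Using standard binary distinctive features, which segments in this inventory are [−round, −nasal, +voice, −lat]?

ɡ, j, ɾ, b, ɣ, ð, r, d, ʒ, ɟ

Among the inventory, the [−round] segments are /ʃ, k, ɡ, j, ʈ, ɾ, c, ʎ, b, ŋ, ɣ, ð, s, ɲ, χ, r, ts, q, d, ʒ, ɟ, ɭ/.
Among these, [−nasal] gives /ʃ, k, ɡ, j, ʈ, ɾ, c, ʎ, b, ɣ, ð, s, χ, r, ts, q, d, ʒ, ɟ, ɭ/.
Intersecting with [+voice] gives /ɡ, j, ɾ, ʎ, b, ɣ, ð, r, d, ʒ, ɟ, ɭ/.
Within that set, [−lateral] leaves /ɡ, j, ɾ, b, ɣ, ð, r, d, ʒ, ɟ/.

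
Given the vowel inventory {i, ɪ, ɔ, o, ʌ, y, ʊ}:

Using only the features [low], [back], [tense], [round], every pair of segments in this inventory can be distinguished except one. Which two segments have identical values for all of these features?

ɔ, ʊ

On the given features, /ɔ/ and /ʊ/ have an identical profile: [−low], [+back], [−tense], [+round]. No other two segments in the inventory coincide on all 4 features. (They do differ in [high], which is not among the given features.)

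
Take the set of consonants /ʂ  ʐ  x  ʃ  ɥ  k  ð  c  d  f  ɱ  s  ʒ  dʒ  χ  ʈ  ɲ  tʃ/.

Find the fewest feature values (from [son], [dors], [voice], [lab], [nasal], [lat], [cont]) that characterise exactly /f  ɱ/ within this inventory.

[+lab, −dors]

Every target segment is [+labial], [−dorsal]; each remaining inventory member fails at least one of these. Each conjunct is needed — [−dorsal] alone would also admit /ʂ, ʐ, ʃ, ð, …/; [+labial] alone would also admit /ɥ/ — and no other single listed feature has exactly this extension, so two is the minimum.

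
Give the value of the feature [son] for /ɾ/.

[+sonorant]

/ɾ/ is the alveolar tap. The feature [sonorant] marks segments produced without turbulent airflow (nasals, liquids, glides, vowels); /ɾ/ has this property, so it is [+sonorant].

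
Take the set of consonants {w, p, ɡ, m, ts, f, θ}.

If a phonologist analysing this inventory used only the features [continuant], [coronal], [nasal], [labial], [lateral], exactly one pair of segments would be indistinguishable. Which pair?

Both /f/ and /w/ are [+continuant], [−coronal], [−nasal], [+labial], [−lateral]. Since the list omits [sonorant], [voice], [round] and [dorsal] — which do distinguish the voiceless labiodental fricative from the labial-velar glide — this pair collapses; all other pairs remain distinct.

f, w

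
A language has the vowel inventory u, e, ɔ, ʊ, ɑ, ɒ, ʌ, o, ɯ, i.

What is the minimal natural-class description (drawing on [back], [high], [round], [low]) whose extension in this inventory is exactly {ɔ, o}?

[−high, −low, +round]

/ɔ, o/ are all [−high], [−low], [+round], and no other segment in the inventory matches all three values. Dropping any one of them over-generates: [−low, +round] alone would also admit /u, ʊ/; [−high, +round] alone would also admit /ɒ/; [−high, −low] alone would also admit /e, ʌ/. No other combination of two listed features picks out exactly this set either, so fewer than three features will not do.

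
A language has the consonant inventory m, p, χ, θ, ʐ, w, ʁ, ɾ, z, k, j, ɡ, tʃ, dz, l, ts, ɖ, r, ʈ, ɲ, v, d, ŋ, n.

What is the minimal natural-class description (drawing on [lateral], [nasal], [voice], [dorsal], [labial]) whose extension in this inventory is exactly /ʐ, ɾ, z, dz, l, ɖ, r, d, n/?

Every target segment is [+voice], [-labial], [-dorsal]; each remaining inventory member fails at least one of these. Each conjunct is needed — [-labial, -dorsal] alone would also admit /θ, tʃ, ts, ʈ/; [+voice, -dorsal] alone would also admit /m, v/; [+voice, -labial] alone would also admit /ʁ, j, ɡ, ɲ, …/ — and no other combination of two listed features has exactly this extension, so three is the minimum.

[+voice, -labial, -dorsal]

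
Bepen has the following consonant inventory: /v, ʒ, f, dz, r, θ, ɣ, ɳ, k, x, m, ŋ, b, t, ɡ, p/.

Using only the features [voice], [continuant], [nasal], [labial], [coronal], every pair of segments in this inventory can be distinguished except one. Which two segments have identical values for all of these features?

Both /r/ and /ʒ/ are [+voice], [+continuant], [-nasal], [-labial], [+coronal]. Since the list omits [sonorant], [strident] and [anterior] — which do distinguish the alveolar trill from the voiced postalveolar fricative — this pair collapses; all other pairs remain distinct.

r, ʒ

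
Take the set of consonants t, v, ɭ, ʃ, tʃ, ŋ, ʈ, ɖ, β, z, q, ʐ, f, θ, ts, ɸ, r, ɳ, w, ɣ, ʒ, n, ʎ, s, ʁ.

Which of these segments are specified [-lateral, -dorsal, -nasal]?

t, v, ʃ, tʃ, ʈ, ɖ, β, z, ʐ, f, θ, ts, ɸ, r, ʒ, s

Checking each segment against [-lateral], [-dorsal], [-nasal]: /t/ (voiceless alveolar stop), /v/ (voiced labiodental fricative), /ʃ/ (voiceless postalveolar fricative), /tʃ/ (voiceless postalveolar affricate), /ʈ/ (voiceless retroflex stop), /ɖ/ (voiced retroflex stop), among others, satisfy every feature; every other segment in the inventory fails at least one.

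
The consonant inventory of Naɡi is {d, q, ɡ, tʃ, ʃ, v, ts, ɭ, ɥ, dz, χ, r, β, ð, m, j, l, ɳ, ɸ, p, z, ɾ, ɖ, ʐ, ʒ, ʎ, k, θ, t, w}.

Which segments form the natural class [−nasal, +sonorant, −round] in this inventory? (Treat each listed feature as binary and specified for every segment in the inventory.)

ɭ, r, j, l, ɾ, ʎ

The [−nasal] segments are /d, q, ɡ, tʃ, ʃ, v, ts, ɭ, ɥ, dz, χ, r, β, ð, j, l, ɸ, p, z, ɾ, ɖ, ʐ, ʒ, ʎ, k, θ, t, w/.
Then [+sonorant] gives /ɭ, ɥ, r, j, l, ɾ, ʎ, w/.
Intersecting with [−round] leaves /ɭ, r, j, l, ɾ, ʎ/.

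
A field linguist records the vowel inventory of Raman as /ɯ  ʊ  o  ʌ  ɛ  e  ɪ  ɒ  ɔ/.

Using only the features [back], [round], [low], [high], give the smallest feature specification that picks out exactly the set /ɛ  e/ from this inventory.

[−high, −back]

Every target segment is [−high], [−back]; each remaining inventory member fails at least one of these. Each conjunct is needed — [−back] alone would also admit /ɪ/; [−high] alone would also admit /o, ʌ, ɒ, ɔ/ — and no other single listed feature has exactly this extension, so two is the minimum.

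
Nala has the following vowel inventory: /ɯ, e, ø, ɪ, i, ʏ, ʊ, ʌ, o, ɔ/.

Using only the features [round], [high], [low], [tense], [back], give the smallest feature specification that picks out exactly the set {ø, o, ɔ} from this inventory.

[−high, +round]

The class [−high], [+round] has exactly /ø, o, ɔ/ as its extension in this inventory. No smaller conjunction from the listed features achieves this: [+round] alone would also admit /ʏ, ʊ/; [−high] alone would also admit /e, ʌ/; and checking the remaining single features turns up none with this extension.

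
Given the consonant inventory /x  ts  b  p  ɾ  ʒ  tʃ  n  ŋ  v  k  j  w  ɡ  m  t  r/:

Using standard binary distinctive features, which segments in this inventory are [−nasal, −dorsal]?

The [−nasal] segments are /x, ts, b, p, ɾ, ʒ, tʃ, v, k, j, w, ɡ, t, r/.
Among these, [−dorsal] leaves /ts, b, p, ɾ, ʒ, tʃ, v, t, r/.

ts, b, p, ɾ, ʒ, tʃ, v, t, r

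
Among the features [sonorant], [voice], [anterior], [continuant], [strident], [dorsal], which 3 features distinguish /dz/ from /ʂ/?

/dz/ (voiced alveolar affricate) and /ʂ/ (voiceless retroflex fricative) agree on [−sonorant], [+strident], [−dorsal]. They differ on [voice] (/dz/ [+], /ʂ/ [−]), [continuant] (/dz/ [−], /ʂ/ [+]), [anterior] (/dz/ [+], /ʂ/ [−]).

[voice], [continuant], [anterior]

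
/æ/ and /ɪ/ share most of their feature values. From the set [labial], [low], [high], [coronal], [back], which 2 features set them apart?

/æ/ (low front unrounded vowel) and /ɪ/ (high front unrounded lax vowel) agree on [−labial], [−coronal], [−back]. They differ on [high] (/æ/ [−], /ɪ/ [+]), [low] (/æ/ [+], /ɪ/ [−]).

[high], [low]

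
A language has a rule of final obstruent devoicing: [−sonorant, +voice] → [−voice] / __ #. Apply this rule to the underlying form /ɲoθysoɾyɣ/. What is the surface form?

[ɲoθysoɾyx]

The only segment in the rule's environment that also matches [−sonorant, +voice] is /ɣ/. Applying [−voice] turns the voiced velar fricative into /x/ (voiceless velar fricative), giving [ɲoθysoɾyx].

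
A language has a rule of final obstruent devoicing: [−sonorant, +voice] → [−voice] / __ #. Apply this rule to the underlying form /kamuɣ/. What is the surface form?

/ɣ/ satisfies [−sonorant, +voice] and sits in __ #. The [−voice] counterpart of the voiced velar fricative is /x/. Other segments in /kamuɣ/ either fail the structural description or are not in the environment, so the surface form is [kamux].

[kamux]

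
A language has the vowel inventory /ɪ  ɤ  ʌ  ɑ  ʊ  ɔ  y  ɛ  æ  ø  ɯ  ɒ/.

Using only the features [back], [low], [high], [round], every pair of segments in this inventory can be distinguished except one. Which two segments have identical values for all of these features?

Both /ɤ/ and /ʌ/ are [+back], [−low], [−high], [−round]. Since the list omits [tense] — which does distinguish the mid back unrounded tense vowel from the mid back unrounded lax vowel — this pair collapses; all other pairs remain distinct.

ɤ, ʌ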